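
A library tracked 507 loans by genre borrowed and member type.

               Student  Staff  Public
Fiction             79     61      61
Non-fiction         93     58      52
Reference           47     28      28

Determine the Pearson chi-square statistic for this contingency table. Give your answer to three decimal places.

Row totals: 201, 203, 103. Column totals: 219, 147, 141. Grand total N = 507.
Expected counts (row total × column total / N):
  Fiction, Student: 201×219/507 = 86.8225
  Fiction, Staff: 201×147/507 = 58.2781
  Fiction, Public: 201×141/507 = 55.8994
  Non-fiction, Student: 203×219/507 = 87.6864
  Non-fiction, Staff: 203×147/507 = 58.8580
  Non-fiction, Public: 203×141/507 = 56.4556
  Reference, Student: 103×219/507 = 44.4911
  Reference, Staff: 103×147/507 = 29.8639
  Reference, Public: 103×141/507 = 28.6450
Contributions (O − E)²/E:
  (79 − 86.8225)²/86.8225 = 0.7048
  (61 − 58.2781)²/58.2781 = 0.1271
  (61 − 55.8994)²/55.8994 = 0.4654
  (93 − 87.6864)²/87.6864 = 0.3220
  (58 − 58.8580)²/58.8580 = 0.0125
  (52 − 56.4556)²/56.4556 = 0.3516
  (47 − 44.4911)²/44.4911 = 0.1415
  (28 − 29.8639)²/29.8639 = 0.1163
  (28 − 28.6450)²/28.6450 = 0.0145
χ² = 0.7048 + 0.1271 + 0.4654 + 0.3220 + 0.0125 + 0.3516 + 0.1415 + 0.1163 + 0.0145 = 2.256

2.256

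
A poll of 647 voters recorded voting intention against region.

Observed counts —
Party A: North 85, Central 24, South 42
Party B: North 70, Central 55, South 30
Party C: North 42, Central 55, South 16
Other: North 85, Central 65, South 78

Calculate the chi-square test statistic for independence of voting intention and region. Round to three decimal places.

Row totals: 151, 155, 113, 228. Column totals: 282, 199, 166. Grand total N = 647.
Expected counts (row total × column total / N):
  Party A, North: 151×282/647 = 65.8145
  Party A, Central: 151×199/647 = 46.4436
  Party A, South: 151×166/647 = 38.7419
  Party B, North: 155×282/647 = 67.5580
  Party B, Central: 155×199/647 = 47.6739
  Party B, South: 155×166/647 = 39.7682
  Party C, North: 113×282/647 = 49.2519
  Party C, Central: 113×199/647 = 34.7558
  Party C, South: 113×166/647 = 28.9923
  Other, North: 228×282/647 = 99.3756
  Other, Central: 228×199/647 = 70.1267
  Other, South: 228×166/647 = 58.4977
Contributions (O − E)²/E:
  (85 − 65.8145)²/65.8145 = 5.5927
  (24 − 46.4436)²/46.4436 = 10.8457
  (42 − 38.7419)²/38.7419 = 0.2740
  (70 − 67.5580)²/67.5580 = 0.0883
  (55 − 47.6739)²/47.6739 = 1.1258
  (30 − 39.7682)²/39.7682 = 2.3993
  (42 − 49.2519)²/49.2519 = 1.0678
  (55 − 34.7558)²/34.7558 = 11.7916
  (16 − 28.9923)²/28.9923 = 5.8222
  (85 − 99.3756)²/99.3756 = 2.0796
  (65 − 70.1267)²/70.1267 = 0.3748
  (78 − 58.4977)²/58.4977 = 6.5018
χ² = 5.5927 + 10.8457 + 0.2740 + 0.0883 + 1.1258 + 2.3993 + 1.0678 + 11.7916 + 5.8222 + 2.0796 + 0.3748 + 6.5018 = 47.964

47.964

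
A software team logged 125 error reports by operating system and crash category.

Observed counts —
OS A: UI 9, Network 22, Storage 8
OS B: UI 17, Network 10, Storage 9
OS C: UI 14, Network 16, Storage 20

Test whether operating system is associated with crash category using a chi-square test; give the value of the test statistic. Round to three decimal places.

Row totals: 39, 36, 50. Column totals: 40, 48, 37. Grand total N = 125.
Expected counts (row total × column total / N):
  OS A, UI: 39×40/125 = 12.4800
  OS A, Network: 39×48/125 = 14.9760
  OS A, Storage: 39×37/125 = 11.5440
  OS B, UI: 36×40/125 = 11.5200
  OS B, Network: 36×48/125 = 13.8240
  OS B, Storage: 36×37/125 = 10.6560
  OS C, UI: 50×40/125 = 16.0000
  OS C, Network: 50×48/125 = 19.2000
  OS C, Storage: 50×37/125 = 14.8000
Contributions (O − E)²/E:
  (9 − 12.4800)²/12.4800 = 0.9704
  (22 − 14.9760)²/14.9760 = 3.2944
  (8 − 11.5440)²/11.5440 = 1.0880
  (17 − 11.5200)²/11.5200 = 2.6068
  (10 − 13.8240)²/13.8240 = 1.0578
  (9 − 10.6560)²/10.6560 = 0.2574
  (14 − 16.0000)²/16.0000 = 0.2500
  (16 − 19.2000)²/19.2000 = 0.5333
  (20 − 14.8000)²/14.8000 = 1.8270
χ² = 0.9704 + 3.2944 + 1.0880 + 2.6068 + 1.0578 + 0.2574 + 0.2500 + 0.5333 + 1.8270 = 11.885

11.885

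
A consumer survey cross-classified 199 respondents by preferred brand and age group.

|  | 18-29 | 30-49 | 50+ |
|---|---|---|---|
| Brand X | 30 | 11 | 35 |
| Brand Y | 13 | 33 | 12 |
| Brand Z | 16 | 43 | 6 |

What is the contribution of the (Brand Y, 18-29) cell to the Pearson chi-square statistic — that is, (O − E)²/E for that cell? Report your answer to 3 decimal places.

Row total (Brand Y) = 58; column total (18-29) = 59; N = 199.
Expected count E = 58 × 59 / 199 = 17.1960.
Contribution = (O − E)²/E = (13 − 17.1960)² / 17.1960 = 1.024.

1.024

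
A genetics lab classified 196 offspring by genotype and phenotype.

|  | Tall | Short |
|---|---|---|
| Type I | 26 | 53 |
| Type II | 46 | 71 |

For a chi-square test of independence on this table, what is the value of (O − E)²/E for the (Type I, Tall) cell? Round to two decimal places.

Row total (Type I) = 79; column total (Tall) = 72; N = 196.
Expected count E = 79 × 72 / 196 = 29.020.
Contribution = (O − E)²/E = (26 − 29.020)² / 29.020 = 0.31.

0.31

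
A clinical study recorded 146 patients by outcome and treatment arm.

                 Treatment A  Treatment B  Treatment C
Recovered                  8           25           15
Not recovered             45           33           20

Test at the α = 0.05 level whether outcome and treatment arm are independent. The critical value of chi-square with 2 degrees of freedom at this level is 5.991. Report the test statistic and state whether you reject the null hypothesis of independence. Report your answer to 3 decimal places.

11.923; reject H₀

Row totals: 48, 98. Column totals: 53, 58, 35. Grand total N = 146.
Expected counts (row total × column total / N):
  Recovered, Treatment A: 48×53/146 = 17.4247
  Recovered, Treatment B: 48×58/146 = 19.0685
  Recovered, Treatment C: 48×35/146 = 11.5068
  Not recovered, Treatment A: 98×53/146 = 35.5753
  Not recovered, Treatment B: 98×58/146 = 38.9315
  Not recovered, Treatment C: 98×35/146 = 23.4932
Contributions (O − E)²/E:
  (8 − 17.4247)²/17.4247 = 5.0976
  (25 − 19.0685)²/19.0685 = 1.8451
  (15 − 11.5068)²/11.5068 = 1.0605
  (45 − 35.5753)²/35.5753 = 2.4968
  (33 − 38.9315)²/38.9315 = 0.9037
  (20 − 23.4932)²/23.4932 = 0.5194
χ² = 5.0976 + 1.8451 + 1.0605 + 2.4968 + 0.9037 + 0.5194 = 11.923
df = (2−1)(3−1) = 2. Since 11.923 > 5.991, reject the null hypothesis of independence at α = 0.05.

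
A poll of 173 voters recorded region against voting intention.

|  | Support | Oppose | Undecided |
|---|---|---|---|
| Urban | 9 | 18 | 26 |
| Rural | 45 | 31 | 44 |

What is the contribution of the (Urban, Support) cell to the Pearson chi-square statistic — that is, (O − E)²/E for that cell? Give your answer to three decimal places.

Row total (Urban) = 53; column total (Support) = 54; N = 173.
Expected count E = 53 × 54 / 173 = 16.5434.
Contribution = (O − E)²/E = (9 − 16.5434)² / 16.5434 = 3.440.

3.440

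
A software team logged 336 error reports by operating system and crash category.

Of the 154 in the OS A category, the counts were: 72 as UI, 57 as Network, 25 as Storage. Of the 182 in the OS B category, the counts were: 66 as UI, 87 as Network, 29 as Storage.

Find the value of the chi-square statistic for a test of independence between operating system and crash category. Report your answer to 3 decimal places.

Row totals: 154, 182. Column totals: 138, 144, 54. Grand total N = 336.
Expected counts (row total × column total / N):
  OS A, UI: 154×138/336 = 63.2500
  OS A, Network: 154×144/336 = 66.0000
  OS A, Storage: 154×54/336 = 24.7500
  OS B, UI: 182×138/336 = 74.7500
  OS B, Network: 182×144/336 = 78.0000
  OS B, Storage: 182×54/336 = 29.2500
Contributions (O − E)²/E:
  (72 − 63.2500)²/63.2500 = 1.2105
  (57 − 66.0000)²/66.0000 = 1.2273
  (25 − 24.7500)²/24.7500 = 0.0025
  (66 − 74.7500)²/74.7500 = 1.0242
  (87 − 78.0000)²/78.0000 = 1.0385
  (29 − 29.2500)²/29.2500 = 0.0021
χ² = 1.2105 + 1.2273 + 0.0025 + 1.0242 + 1.0385 + 0.0021 = 4.505

4.505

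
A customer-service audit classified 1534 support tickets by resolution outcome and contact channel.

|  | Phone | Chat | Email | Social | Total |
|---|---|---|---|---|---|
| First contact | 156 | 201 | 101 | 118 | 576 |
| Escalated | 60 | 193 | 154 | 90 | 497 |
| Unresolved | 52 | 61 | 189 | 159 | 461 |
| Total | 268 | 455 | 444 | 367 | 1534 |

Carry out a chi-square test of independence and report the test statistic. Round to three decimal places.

191.382

Grand total N = 1534.
Expected counts (row total × column total / N):
  First contact, Phone: 576×268/1534 = 100.6310
  First contact, Chat: 576×455/1534 = 170.8475
  First contact, Email: 576×444/1534 = 166.7171
  First contact, Social: 576×367/1534 = 137.8044
  Escalated, Phone: 497×268/1534 = 86.8292
  Escalated, Chat: 497×455/1534 = 147.4153
  Escalated, Email: 497×444/1534 = 143.8514
  Escalated, Social: 497×367/1534 = 118.9042
  Unresolved, Phone: 461×268/1534 = 80.5398
  Unresolved, Chat: 461×455/1534 = 136.7373
  Unresolved, Email: 461×444/1534 = 133.4316
  Unresolved, Social: 461×367/1534 = 110.2914
Contributions (O − E)²/E:
  (156 − 100.6310)²/100.6310 = 30.4650
  (201 − 170.8475)²/170.8475 = 5.3215
  (101 − 166.7171)²/166.7171 = 25.9046
  (118 − 137.8044)²/137.8044 = 2.8462
  (60 − 86.8292)²/86.8292 = 8.2899
  (193 − 147.4153)²/147.4153 = 14.0960
  (154 − 143.8514)²/143.8514 = 0.7160
  (90 − 118.9042)²/118.9042 = 7.0263
  (52 − 80.5398)²/80.5398 = 10.1133
  (61 − 136.7373)²/136.7373 = 41.9501
  (189 − 133.4316)²/133.4316 = 23.1418
  (159 − 110.2914)²/110.2914 = 21.5114
χ² = 30.4650 + 5.3215 + 25.9046 + 2.8462 + 8.2899 + 14.0960 + 0.7160 + 7.0263 + 10.1133 + 41.9501 + 23.1418 + 21.5114 = 191.382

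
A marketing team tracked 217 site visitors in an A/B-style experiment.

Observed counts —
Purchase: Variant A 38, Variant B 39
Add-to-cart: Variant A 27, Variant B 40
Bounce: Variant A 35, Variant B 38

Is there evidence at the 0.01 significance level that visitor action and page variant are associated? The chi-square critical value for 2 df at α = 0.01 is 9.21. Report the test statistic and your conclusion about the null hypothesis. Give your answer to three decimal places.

1.335; fail to reject H₀

Row totals: 77, 67, 73. Column totals: 100, 117. Grand total N = 217.
Expected counts (row total × column total / N):
  Purchase, Variant A: 77×100/217 = 35.4839
  Purchase, Variant B: 77×117/217 = 41.5161
  Add-to-cart, Variant A: 67×100/217 = 30.8756
  Add-to-cart, Variant B: 67×117/217 = 36.1244
  Bounce, Variant A: 73×100/217 = 33.6406
  Bounce, Variant B: 73×117/217 = 39.3594
Contributions (O − E)²/E:
  (38 − 35.4839)²/35.4839 = 0.1784
  (39 − 41.5161)²/41.5161 = 0.1525
  (27 − 30.8756)²/30.8756 = 0.4865
  (40 − 36.1244)²/36.1244 = 0.4158
  (35 − 33.6406)²/33.6406 = 0.0549
  (38 − 39.3594)²/39.3594 = 0.0470
χ² = 0.1784 + 0.1525 + 0.4865 + 0.4158 + 0.0549 + 0.0470 = 1.335
df = (3−1)(2−1) = 2. Since 1.335 < 9.21, fail to reject the null hypothesis of independence at α = 0.01.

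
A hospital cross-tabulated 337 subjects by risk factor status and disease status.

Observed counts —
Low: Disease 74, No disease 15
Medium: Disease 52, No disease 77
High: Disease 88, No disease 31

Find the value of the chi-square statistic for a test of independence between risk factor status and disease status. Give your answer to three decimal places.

Row totals: 89, 129, 119. Column totals: 214, 123. Grand total N = 337.
Expected counts (row total × column total / N):
  Low, Disease: 89×214/337 = 56.5163
  Low, No disease: 89×123/337 = 32.4837
  Medium, Disease: 129×214/337 = 81.9169
  Medium, No disease: 129×123/337 = 47.0831
  High, Disease: 119×214/337 = 75.5668
  High, No disease: 119×123/337 = 43.4332
Contributions (O − E)²/E:
  (74 − 56.5163)²/56.5163 = 5.4087
  (15 − 32.4837)²/32.4837 = 9.4103
  (52 − 81.9169)²/81.9169 = 10.9260
  (77 − 47.0831)²/47.0831 = 19.0094
  (88 − 75.5668)²/75.5668 = 2.0457
  (31 − 43.4332)²/43.4332 = 3.5591
χ² = 5.4087 + 9.4103 + 10.9260 + 19.0094 + 2.0457 + 3.5591 = 50.359

50.359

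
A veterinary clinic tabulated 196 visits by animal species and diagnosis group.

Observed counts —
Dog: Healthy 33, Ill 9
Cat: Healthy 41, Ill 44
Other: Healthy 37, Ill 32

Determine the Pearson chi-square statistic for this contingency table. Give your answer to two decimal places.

10.93

Row totals: 42, 85, 69. Column totals: 111, 85. Grand total N = 196.
Expected counts (row total × column total / N):
  Dog, Healthy: 42×111/196 = 23.786
  Dog, Ill: 42×85/196 = 18.214
  Cat, Healthy: 85×111/196 = 48.138
  Cat, Ill: 85×85/196 = 36.862
  Other, Healthy: 69×111/196 = 39.077
  Other, Ill: 69×85/196 = 29.923
Contributions (O − E)²/E:
  (33 − 23.786)²/23.786 = 3.5692
  (9 − 18.214)²/18.214 = 4.6611
  (41 − 48.138)²/48.138 = 1.0584
  (44 − 36.862)²/36.862 = 1.3822
  (37 − 39.077)²/39.077 = 0.1104
  (32 − 29.923)²/29.923 = 0.1442
χ² = 3.5692 + 4.6611 + 1.0584 + 1.3822 + 0.1104 + 0.1442 = 10.93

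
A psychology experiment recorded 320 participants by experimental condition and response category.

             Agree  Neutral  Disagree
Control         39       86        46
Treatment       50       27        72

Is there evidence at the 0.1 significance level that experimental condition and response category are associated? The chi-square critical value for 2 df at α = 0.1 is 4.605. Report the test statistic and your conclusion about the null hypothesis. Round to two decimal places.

Row totals: 171, 149. Column totals: 89, 113, 118. Grand total N = 320.
Expected counts (row total × column total / N):
  Control, Agree: 171×89/320 = 47.559
  Control, Neutral: 171×113/320 = 60.384
  Control, Disagree: 171×118/320 = 63.056
  Treatment, Agree: 149×89/320 = 41.441
  Treatment, Neutral: 149×113/320 = 52.616
  Treatment, Disagree: 149×118/320 = 54.944
Contributions (O − E)²/E:
  (39 − 47.559)²/47.559 = 1.5403
  (86 − 60.384)²/60.384 = 10.8668
  (46 − 63.056)²/63.056 = 4.6135
  (50 − 41.441)²/41.441 = 1.7677
  (27 − 52.616)²/52.616 = 12.4711
  (72 − 54.944)²/54.944 = 5.2946
χ² = 1.5403 + 10.8668 + 4.6135 + 1.7677 + 12.4711 + 5.2946 = 36.55
df = (2−1)(3−1) = 2. Since 36.55 > 4.605, reject the null hypothesis of independence at α = 0.1.

36.55; reject H₀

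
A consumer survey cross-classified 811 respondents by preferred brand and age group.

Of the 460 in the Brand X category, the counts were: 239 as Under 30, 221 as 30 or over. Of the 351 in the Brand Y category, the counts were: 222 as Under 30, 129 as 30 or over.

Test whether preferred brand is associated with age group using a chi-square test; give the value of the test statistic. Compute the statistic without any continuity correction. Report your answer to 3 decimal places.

Row totals: 460, 351. Column totals: 461, 350. Grand total N = 811.
Expected counts (row total × column total / N):
  Brand X, Under 30: 460×461/811 = 261.4797
  Brand X, 30 or over: 460×350/811 = 198.5203
  Brand Y, Under 30: 351×461/811 = 199.5203
  Brand Y, 30 or over: 351×350/811 = 151.4797
Contributions (O − E)²/E:
  (239 − 261.4797)²/261.4797 = 1.9326
  (221 − 198.5203)²/198.5203 = 2.5455
  (222 − 199.5203)²/199.5203 = 2.5328
  (129 − 151.4797)²/151.4797 = 3.3360
χ² = 1.9326 + 2.5455 + 2.5328 + 3.3360 = 10.347

10.347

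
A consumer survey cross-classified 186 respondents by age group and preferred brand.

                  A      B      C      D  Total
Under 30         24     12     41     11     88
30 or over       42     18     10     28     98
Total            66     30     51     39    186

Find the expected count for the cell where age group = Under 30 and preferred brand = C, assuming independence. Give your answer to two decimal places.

24.13

Row total (Under 30) = 88; column total (C) = 51; grand total N = 186.
Expected count = (row total × column total) / N = 88 × 51 / 186 = 24.13.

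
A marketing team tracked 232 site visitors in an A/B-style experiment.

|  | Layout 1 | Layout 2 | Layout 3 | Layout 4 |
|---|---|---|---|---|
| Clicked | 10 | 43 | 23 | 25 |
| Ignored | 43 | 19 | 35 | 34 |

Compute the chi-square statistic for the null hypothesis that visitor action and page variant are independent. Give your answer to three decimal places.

30.321

Row totals: 101, 131. Column totals: 53, 62, 58, 59. Grand total N = 232.
Expected counts (row total × column total / N):
  Clicked, Layout 1: 101×53/232 = 23.0733
  Clicked, Layout 2: 101×62/232 = 26.9914
  Clicked, Layout 3: 101×58/232 = 25.2500
  Clicked, Layout 4: 101×59/232 = 25.6853
  Ignored, Layout 1: 131×53/232 = 29.9267
  Ignored, Layout 2: 131×62/232 = 35.0086
  Ignored, Layout 3: 131×58/232 = 32.7500
  Ignored, Layout 4: 131×59/232 = 33.3147
Contributions (O − E)²/E:
  (10 − 23.0733)²/23.0733 = 7.4073
  (43 − 26.9914)²/26.9914 = 9.4947
  (23 − 25.2500)²/25.2500 = 0.2005
  (25 − 25.6853)²/25.6853 = 0.0183
  (43 − 29.9267)²/29.9267 = 5.7110
  (19 − 35.0086)²/35.0086 = 7.3204
  (35 − 32.7500)²/32.7500 = 0.1546
  (34 − 33.3147)²/33.3147 = 0.0141
χ² = 7.4073 + 9.4947 + 0.2005 + 0.0183 + 5.7110 + 7.3204 + 0.1546 + 0.0141 = 30.321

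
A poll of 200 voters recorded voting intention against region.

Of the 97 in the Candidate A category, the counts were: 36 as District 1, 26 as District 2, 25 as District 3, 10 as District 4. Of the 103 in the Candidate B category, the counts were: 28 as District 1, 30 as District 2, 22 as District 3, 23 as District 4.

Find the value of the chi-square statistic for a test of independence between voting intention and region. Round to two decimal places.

Row totals: 97, 103. Column totals: 64, 56, 47, 33. Grand total N = 200.
Expected counts (row total × column total / N):
  Candidate A, District 1: 97×64/200 = 31.040
  Candidate A, District 2: 97×56/200 = 27.160
  Candidate A, District 3: 97×47/200 = 22.795
  Candidate A, District 4: 97×33/200 = 16.005
  Candidate B, District 1: 103×64/200 = 32.960
  Candidate B, District 2: 103×56/200 = 28.840
  Candidate B, District 3: 103×47/200 = 24.205
  Candidate B, District 4: 103×33/200 = 16.995
Contributions (O − E)²/E:
  (36 − 31.040)²/31.040 = 0.7926
  (26 − 27.160)²/27.160 = 0.0495
  (25 − 22.795)²/22.795 = 0.2133
  (10 − 16.005)²/16.005 = 2.2530
  (28 − 32.960)²/32.960 = 0.7464
  (30 − 28.840)²/28.840 = 0.0467
  (22 − 24.205)²/24.205 = 0.2009
  (23 − 16.995)²/16.995 = 2.1218
χ² = 0.7926 + 0.0495 + 0.2133 + 2.2530 + 0.7464 + 0.0467 + 0.2009 + 2.1218 = 6.42

6.42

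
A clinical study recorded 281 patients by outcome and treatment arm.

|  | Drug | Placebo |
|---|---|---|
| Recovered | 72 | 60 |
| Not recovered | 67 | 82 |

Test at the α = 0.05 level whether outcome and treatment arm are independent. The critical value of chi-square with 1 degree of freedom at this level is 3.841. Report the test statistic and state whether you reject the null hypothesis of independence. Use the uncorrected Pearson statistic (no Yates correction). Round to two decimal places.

Row totals: 132, 149. Column totals: 139, 142. Grand total N = 281.
Expected counts (row total × column total / N):
  Recovered, Drug: 132×139/281 = 65.295
  Recovered, Placebo: 132×142/281 = 66.705
  Not recovered, Drug: 149×139/281 = 73.705
  Not recovered, Placebo: 149×142/281 = 75.295
Contributions (O − E)²/E:
  (72 − 65.295)²/65.295 = 0.6885
  (60 − 66.705)²/66.705 = 0.6740
  (67 − 73.705)²/73.705 = 0.6100
  (82 − 75.295)²/75.295 = 0.5971
χ² = 0.6885 + 0.6740 + 0.6100 + 0.5971 = 2.57
df = (2−1)(2−1) = 1. Since 2.57 < 3.841, fail to reject the null hypothesis of independence at α = 0.05.

2.57; fail to reject H₀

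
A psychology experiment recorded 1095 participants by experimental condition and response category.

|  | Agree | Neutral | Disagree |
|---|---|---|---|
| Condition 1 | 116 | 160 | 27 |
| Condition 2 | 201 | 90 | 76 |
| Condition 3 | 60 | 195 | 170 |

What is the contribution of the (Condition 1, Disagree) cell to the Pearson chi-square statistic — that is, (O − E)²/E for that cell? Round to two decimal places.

Row total (Condition 1) = 303; column total (Disagree) = 273; N = 1095.
Expected count E = 303 × 273 / 1095 = 75.542.
Contribution = (O − E)²/E = (27 − 75.542)² / 75.542 = 31.19.

31.19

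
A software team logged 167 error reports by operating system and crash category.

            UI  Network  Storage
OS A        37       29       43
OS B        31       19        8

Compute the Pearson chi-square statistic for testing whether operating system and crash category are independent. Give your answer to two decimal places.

12.19

Row totals: 109, 58. Column totals: 68, 48, 51. Grand total N = 167.
Expected counts (row total × column total / N):
  OS A, UI: 109×68/167 = 44.3832
  OS A, Network: 109×48/167 = 31.3293
  OS A, Storage: 109×51/167 = 33.2874
  OS B, UI: 58×68/167 = 23.6168
  OS B, Network: 58×48/167 = 16.6707
  OS B, Storage: 58×51/167 = 17.7126
Contributions (O − E)²/E:
  (37 − 44.3832)²/44.3832 = 1.2282
  (29 − 31.3293)²/31.3293 = 0.1732
  (43 − 33.2874)²/33.2874 = 2.8339
  (31 − 23.6168)²/23.6168 = 2.3082
  (19 − 16.6707)²/16.6707 = 0.3255
  (8 − 17.7126)²/17.7126 = 5.3258
χ² = 1.2282 + 0.1732 + 2.8339 + 2.3082 + 0.3255 + 5.3258 = 12.19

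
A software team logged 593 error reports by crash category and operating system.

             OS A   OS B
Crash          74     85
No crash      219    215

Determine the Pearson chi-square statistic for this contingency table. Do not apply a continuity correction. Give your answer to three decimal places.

0.715

Row totals: 159, 434. Column totals: 293, 300. Grand total N = 593.
Expected counts (row total × column total / N):
  Crash, OS A: 159×293/593 = 78.5616
  Crash, OS B: 159×300/593 = 80.4384
  No crash, OS A: 434×293/593 = 214.4384
  No crash, OS B: 434×300/593 = 219.5616
Contributions (O − E)²/E:
  (74 − 78.5616)²/78.5616 = 0.2649
  (85 − 80.4384)²/80.4384 = 0.2587
  (219 − 214.4384)²/214.4384 = 0.0970
  (215 − 219.5616)²/219.5616 = 0.0948
χ² = 0.2649 + 0.2587 + 0.0970 + 0.0948 = 0.715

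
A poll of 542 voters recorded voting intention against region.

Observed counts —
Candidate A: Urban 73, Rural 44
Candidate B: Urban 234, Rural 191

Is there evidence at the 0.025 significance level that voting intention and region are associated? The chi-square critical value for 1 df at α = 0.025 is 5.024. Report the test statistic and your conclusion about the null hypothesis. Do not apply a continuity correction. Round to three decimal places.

2.010; fail to reject H₀

Row totals: 117, 425. Column totals: 307, 235. Grand total N = 542.
Expected counts (row total × column total / N):
  Candidate A, Urban: 117×307/542 = 66.2712
  Candidate A, Rural: 117×235/542 = 50.7288
  Candidate B, Urban: 425×307/542 = 240.7288
  Candidate B, Rural: 425×235/542 = 184.2712
Contributions (O − E)²/E:
  (73 − 66.2712)²/66.2712 = 0.6832
  (44 − 50.7288)²/50.7288 = 0.8925
  (234 − 240.7288)²/240.7288 = 0.1881
  (191 − 184.2712)²/184.2712 = 0.2457
χ² = 0.6832 + 0.8925 + 0.1881 + 0.2457 = 2.010
df = (2−1)(2−1) = 1. Since 2.010 < 5.024, fail to reject the null hypothesis of independence at α = 0.025.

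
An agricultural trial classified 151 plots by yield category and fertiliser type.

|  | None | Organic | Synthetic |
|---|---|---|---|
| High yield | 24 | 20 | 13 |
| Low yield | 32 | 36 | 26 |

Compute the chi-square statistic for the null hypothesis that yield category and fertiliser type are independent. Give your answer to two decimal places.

1.04

Row totals: 57, 94. Column totals: 56, 56, 39. Grand total N = 151.
Expected counts (row total × column total / N):
  High yield, None: 57×56/151 = 21.139
  High yield, Organic: 57×56/151 = 21.139
  High yield, Synthetic: 57×39/151 = 14.722
  Low yield, None: 94×56/151 = 34.861
  Low yield, Organic: 94×56/151 = 34.861
  Low yield, Synthetic: 94×39/151 = 24.278
Contributions (O − E)²/E:
  (24 − 21.139)²/21.139 = 0.3872
  (20 − 21.139)²/21.139 = 0.0614
  (13 − 14.722)²/14.722 = 0.2014
  (32 − 34.861)²/34.861 = 0.2348
  (36 − 34.861)²/34.861 = 0.0372
  (26 − 24.278)²/24.278 = 0.1221
χ² = 0.3872 + 0.0614 + 0.2014 + 0.2348 + 0.0372 + 0.1221 = 1.04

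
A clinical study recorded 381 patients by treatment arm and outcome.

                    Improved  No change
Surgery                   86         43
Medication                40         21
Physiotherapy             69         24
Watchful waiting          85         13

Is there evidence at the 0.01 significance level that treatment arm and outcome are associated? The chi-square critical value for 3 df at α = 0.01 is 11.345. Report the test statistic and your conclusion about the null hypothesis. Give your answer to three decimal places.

13.893; reject H₀

Row totals: 129, 61, 93, 98. Column totals: 280, 101. Grand total N = 381.
Expected counts (row total × column total / N):
  Surgery, Improved: 129×280/381 = 94.8031
  Surgery, No change: 129×101/381 = 34.1969
  Medication, Improved: 61×280/381 = 44.8294
  Medication, No change: 61×101/381 = 16.1706
  Physiotherapy, Improved: 93×280/381 = 68.3465
  Physiotherapy, No change: 93×101/381 = 24.6535
  Watchful waiting, Improved: 98×280/381 = 72.0210
  Watchful waiting, No change: 98×101/381 = 25.9790
Contributions (O − E)²/E:
  (86 − 94.8031)²/94.8031 = 0.8174
  (43 − 34.1969)²/34.1969 = 2.2661
  (40 − 44.8294)²/44.8294 = 0.5203
  (21 − 16.1706)²/16.1706 = 1.4423
  (69 − 68.3465)²/68.3465 = 0.0062
  (24 − 24.6535)²/24.6535 = 0.0173
  (85 − 72.0210)²/72.0210 = 2.3390
  (13 − 25.9790)²/25.9790 = 6.4843
χ² = 0.8174 + 2.2661 + 0.5203 + 1.4423 + 0.0062 + 0.0173 + 2.3390 + 6.4843 = 13.893
df = (4−1)(2−1) = 3. Since 13.893 > 11.345, reject the null hypothesis of independence at α = 0.01.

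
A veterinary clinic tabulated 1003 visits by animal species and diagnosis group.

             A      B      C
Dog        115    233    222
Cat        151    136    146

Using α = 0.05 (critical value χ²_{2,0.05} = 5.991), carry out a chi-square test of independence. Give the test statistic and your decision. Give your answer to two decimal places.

27.87; reject H₀

Row totals: 570, 433. Column totals: 266, 369, 368. Grand total N = 1003.
Expected counts (row total × column total / N):
  Dog, A: 570×266/1003 = 151.167
  Dog, B: 570×369/1003 = 209.701
  Dog, C: 570×368/1003 = 209.133
  Cat, A: 433×266/1003 = 114.833
  Cat, B: 433×369/1003 = 159.299
  Cat, C: 433×368/1003 = 158.867
Contributions (O − E)²/E:
  (115 − 151.167)²/151.167 = 8.6530
  (233 − 209.701)²/209.701 = 2.5887
  (222 − 209.133)²/209.133 = 0.7916
  (151 − 114.833)²/114.833 = 11.3909
  (136 − 159.299)²/159.299 = 3.4077
  (146 − 158.867)²/158.867 = 1.0421
χ² = 8.6530 + 2.5887 + 0.7916 + 11.3909 + 3.4077 + 1.0421 = 27.87
df = (2−1)(3−1) = 2. Since 27.87 > 5.991, reject the null hypothesis of independence at α = 0.05.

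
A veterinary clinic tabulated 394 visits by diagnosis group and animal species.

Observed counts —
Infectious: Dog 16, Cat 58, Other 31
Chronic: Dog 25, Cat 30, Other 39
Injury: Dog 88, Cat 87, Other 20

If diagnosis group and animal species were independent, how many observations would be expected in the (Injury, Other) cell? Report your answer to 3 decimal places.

Row total (Injury) = 195; column total (Other) = 90; grand total N = 394.
Expected count = (row total × column total) / N = 195 × 90 / 394 = 44.543.

44.543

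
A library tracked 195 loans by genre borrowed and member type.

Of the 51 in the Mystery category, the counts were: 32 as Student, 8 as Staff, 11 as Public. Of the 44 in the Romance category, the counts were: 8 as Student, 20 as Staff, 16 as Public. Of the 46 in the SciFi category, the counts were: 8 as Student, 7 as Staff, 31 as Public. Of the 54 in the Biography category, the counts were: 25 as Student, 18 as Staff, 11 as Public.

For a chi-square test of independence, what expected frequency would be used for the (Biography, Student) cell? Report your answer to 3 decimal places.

20.215

Row total (Biography) = 54; column total (Student) = 73; grand total N = 195.
Expected count = (row total × column total) / N = 54 × 73 / 195 = 20.215.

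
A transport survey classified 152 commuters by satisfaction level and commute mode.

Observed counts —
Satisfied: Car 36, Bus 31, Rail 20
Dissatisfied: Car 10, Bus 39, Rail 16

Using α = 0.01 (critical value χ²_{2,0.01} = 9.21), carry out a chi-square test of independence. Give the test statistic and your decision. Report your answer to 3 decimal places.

Row totals: 87, 65. Column totals: 46, 70, 36. Grand total N = 152.
Expected counts (row total × column total / N):
  Satisfied, Car: 87×46/152 = 26.3289
  Satisfied, Bus: 87×70/152 = 40.0658
  Satisfied, Rail: 87×36/152 = 20.6053
  Dissatisfied, Car: 65×46/152 = 19.6711
  Dissatisfied, Bus: 65×70/152 = 29.9342
  Dissatisfied, Rail: 65×36/152 = 15.3947
Contributions (O − E)²/E:
  (36 − 26.3289)²/26.3289 = 3.5524
  (31 − 40.0658)²/40.0658 = 2.0513
  (20 − 20.6053)²/20.6053 = 0.0178
  (10 − 19.6711)²/19.6711 = 4.7547
  (39 − 29.9342)²/29.9342 = 2.7456
  (16 − 15.3947)²/15.3947 = 0.0238
χ² = 3.5524 + 2.0513 + 0.0178 + 4.7547 + 2.7456 + 0.0238 = 13.146
df = (2−1)(3−1) = 2. Since 13.146 > 9.21, reject the null hypothesis of independence at α = 0.01.

13.146; reject H₀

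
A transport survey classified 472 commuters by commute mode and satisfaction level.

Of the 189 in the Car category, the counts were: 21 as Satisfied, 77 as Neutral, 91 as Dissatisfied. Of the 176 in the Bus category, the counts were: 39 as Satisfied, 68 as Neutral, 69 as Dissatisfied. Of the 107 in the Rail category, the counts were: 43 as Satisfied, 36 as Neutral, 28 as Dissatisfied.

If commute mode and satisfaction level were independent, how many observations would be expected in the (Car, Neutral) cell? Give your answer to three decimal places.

Row total (Car) = 189; column total (Neutral) = 181; grand total N = 472.
Expected count = (row total × column total) / N = 189 × 181 / 472 = 72.477.

72.477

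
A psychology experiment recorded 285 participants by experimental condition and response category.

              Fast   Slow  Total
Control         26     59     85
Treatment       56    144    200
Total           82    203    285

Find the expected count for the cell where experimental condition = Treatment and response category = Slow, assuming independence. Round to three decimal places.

Row total (Treatment) = 200; column total (Slow) = 203; grand total N = 285.
Expected count = (row total × column total) / N = 200 × 203 / 285 = 142.456.

142.456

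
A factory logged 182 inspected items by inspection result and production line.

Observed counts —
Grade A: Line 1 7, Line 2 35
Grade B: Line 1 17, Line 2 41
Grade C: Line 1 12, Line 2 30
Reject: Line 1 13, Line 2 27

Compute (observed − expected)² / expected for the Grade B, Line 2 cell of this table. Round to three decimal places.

0.045

Row total (Grade B) = 58; column total (Line 2) = 133; N = 182.
Expected count E = 58 × 133 / 182 = 42.3846.
Contribution = (O − E)²/E = (41 − 42.3846)² / 42.3846 = 0.045.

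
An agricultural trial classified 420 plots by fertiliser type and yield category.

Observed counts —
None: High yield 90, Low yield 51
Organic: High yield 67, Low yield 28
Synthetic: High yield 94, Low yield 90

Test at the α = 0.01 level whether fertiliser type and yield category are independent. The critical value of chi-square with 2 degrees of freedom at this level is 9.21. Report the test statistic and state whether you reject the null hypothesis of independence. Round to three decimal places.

Row totals: 141, 95, 184. Column totals: 251, 169. Grand total N = 420.
Expected counts (row total × column total / N):
  None, High yield: 141×251/420 = 84.2643
  None, Low yield: 141×169/420 = 56.7357
  Organic, High yield: 95×251/420 = 56.7738
  Organic, Low yield: 95×169/420 = 38.2262
  Synthetic, High yield: 184×251/420 = 109.9619
  Synthetic, Low yield: 184×169/420 = 74.0381
Contributions (O − E)²/E:
  (90 − 84.2643)²/84.2643 = 0.3904
  (51 − 56.7357)²/56.7357 = 0.5799
  (67 − 56.7738)²/56.7738 = 1.8420
  (28 − 38.2262)²/38.2262 = 2.7357
  (94 − 109.9619)²/109.9619 = 2.3170
  (90 − 74.0381)²/74.0381 = 3.4412
χ² = 0.3904 + 0.5799 + 1.8420 + 2.7357 + 2.3170 + 3.4412 = 11.306
df = (3−1)(2−1) = 2. Since 11.306 > 9.21, reject the null hypothesis of independence at α = 0.01.

11.306; reject H₀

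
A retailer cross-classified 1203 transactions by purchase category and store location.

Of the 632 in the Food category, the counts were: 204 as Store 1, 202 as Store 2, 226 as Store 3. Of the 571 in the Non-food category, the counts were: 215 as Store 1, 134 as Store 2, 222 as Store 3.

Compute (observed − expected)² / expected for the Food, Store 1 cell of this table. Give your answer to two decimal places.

Row total (Food) = 632; column total (Store 1) = 419; N = 1203.
Expected count E = 632 × 419 / 1203 = 220.123.
Contribution = (O − E)²/E = (204 − 220.123)² / 220.123 = 1.18.

1.18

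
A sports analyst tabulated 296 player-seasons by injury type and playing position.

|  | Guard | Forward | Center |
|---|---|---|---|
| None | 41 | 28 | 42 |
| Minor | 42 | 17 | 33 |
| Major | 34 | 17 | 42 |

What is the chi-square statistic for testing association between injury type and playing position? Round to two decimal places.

3.96

Row totals: 111, 92, 93. Column totals: 117, 62, 117. Grand total N = 296.
Expected counts (row total × column total / N):
  None, Guard: 111×117/296 = 43.875
  None, Forward: 111×62/296 = 23.250
  None, Center: 111×117/296 = 43.875
  Minor, Guard: 92×117/296 = 36.365
  Minor, Forward: 92×62/296 = 19.270
  Minor, Center: 92×117/296 = 36.365
  Major, Guard: 93×117/296 = 36.760
  Major, Forward: 93×62/296 = 19.480
  Major, Center: 93×117/296 = 36.760
Contributions (O − E)²/E:
  (41 − 43.875)²/43.875 = 0.1884
  (28 − 23.250)²/23.250 = 0.9704
  (42 − 43.875)²/43.875 = 0.0801
  (42 − 36.365)²/36.365 = 0.8732
  (17 − 19.270)²/19.270 = 0.2674
  (33 − 36.365)²/36.365 = 0.3114
  (34 − 36.760)²/36.760 = 0.2072
  (17 − 19.480)²/19.480 = 0.3157
  (42 − 36.760)²/36.760 = 0.7469
χ² = 0.1884 + 0.9704 + 0.0801 + 0.8732 + 0.2674 + 0.3114 + 0.2072 + 0.3157 + 0.7469 = 3.96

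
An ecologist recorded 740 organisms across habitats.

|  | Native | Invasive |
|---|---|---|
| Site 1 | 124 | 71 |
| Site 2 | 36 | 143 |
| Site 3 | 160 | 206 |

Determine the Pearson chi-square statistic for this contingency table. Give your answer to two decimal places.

71.95

Row totals: 195, 179, 366. Column totals: 320, 420. Grand total N = 740.
Expected counts (row total × column total / N):
  Site 1, Native: 195×320/740 = 84.324
  Site 1, Invasive: 195×420/740 = 110.676
  Site 2, Native: 179×320/740 = 77.405
  Site 2, Invasive: 179×420/740 = 101.595
  Site 3, Native: 366×320/740 = 158.270
  Site 3, Invasive: 366×420/740 = 207.730
Contributions (O − E)²/E:
  (124 − 84.324)²/84.324 = 18.6683
  (71 − 110.676)²/110.676 = 14.2234
  (36 − 77.405)²/77.405 = 22.1481
  (143 − 101.595)²/101.595 = 16.8746
  (160 − 158.270)²/158.270 = 0.0189
  (206 − 207.730)²/207.730 = 0.0144
χ² = 18.6683 + 14.2234 + 22.1481 + 16.8746 + 0.0189 + 0.0144 = 71.95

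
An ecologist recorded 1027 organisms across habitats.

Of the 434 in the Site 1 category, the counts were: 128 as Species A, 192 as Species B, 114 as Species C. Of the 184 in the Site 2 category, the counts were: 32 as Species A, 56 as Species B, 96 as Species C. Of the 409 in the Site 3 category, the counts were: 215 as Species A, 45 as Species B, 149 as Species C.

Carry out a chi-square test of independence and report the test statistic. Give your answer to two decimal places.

160.20

Row totals: 434, 184, 409. Column totals: 375, 293, 359. Grand total N = 1027.
Expected counts (row total × column total / N):
  Site 1, Species A: 434×375/1027 = 158.471
  Site 1, Species B: 434×293/1027 = 123.819
  Site 1, Species C: 434×359/1027 = 151.710
  Site 2, Species A: 184×375/1027 = 67.186
  Site 2, Species B: 184×293/1027 = 52.495
  Site 2, Species C: 184×359/1027 = 64.319
  Site 3, Species A: 409×375/1027 = 149.343
  Site 3, Species B: 409×293/1027 = 116.686
  Site 3, Species C: 409×359/1027 = 142.971
Contributions (O − E)²/E:
  (128 − 158.471)²/158.471 = 5.8590
  (192 − 123.819)²/123.819 = 37.5439
  (114 − 151.710)²/151.710 = 9.3734
  (32 − 67.186)²/67.186 = 18.4273
  (56 − 52.495)²/52.495 = 0.2340
  (96 − 64.319)²/64.319 = 15.6048
  (215 − 149.343)²/149.343 = 28.8654
  (45 − 116.686)²/116.686 = 44.0403
  (149 − 142.971)²/142.971 = 0.2542
χ² = 5.8590 + 37.5439 + 9.3734 + 18.4273 + 0.2340 + 15.6048 + 28.8654 + 44.0403 + 0.2542 = 160.20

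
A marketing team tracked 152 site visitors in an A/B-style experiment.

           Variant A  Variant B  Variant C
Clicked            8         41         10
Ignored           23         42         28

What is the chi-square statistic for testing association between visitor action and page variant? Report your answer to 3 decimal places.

Row totals: 59, 93. Column totals: 31, 83, 38. Grand total N = 152.
Expected counts (row total × column total / N):
  Clicked, Variant A: 59×31/152 = 12.0329
  Clicked, Variant B: 59×83/152 = 32.2171
  Clicked, Variant C: 59×38/152 = 14.7500
  Ignored, Variant A: 93×31/152 = 18.9671
  Ignored, Variant B: 93×83/152 = 50.7829
  Ignored, Variant C: 93×38/152 = 23.2500
Contributions (O − E)²/E:
  (8 − 12.0329)²/12.0329 = 1.3517
  (41 − 32.2171)²/32.2171 = 2.3944
  (10 − 14.7500)²/14.7500 = 1.5297
  (23 − 18.9671)²/18.9671 = 0.8575
  (42 − 50.7829)²/50.7829 = 1.5190
  (28 − 23.2500)²/23.2500 = 0.9704
χ² = 1.3517 + 2.3944 + 1.5297 + 0.8575 + 1.5190 + 0.9704 = 8.623

8.623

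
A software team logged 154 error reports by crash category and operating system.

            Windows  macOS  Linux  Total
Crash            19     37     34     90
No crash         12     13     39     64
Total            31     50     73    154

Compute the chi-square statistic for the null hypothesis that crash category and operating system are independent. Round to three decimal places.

Grand total N = 154.
Expected counts (row total × column total / N):
  Crash, Windows: 90×31/154 = 18.1169
  Crash, macOS: 90×50/154 = 29.2208
  Crash, Linux: 90×73/154 = 42.6623
  No crash, Windows: 64×31/154 = 12.8831
  No crash, macOS: 64×50/154 = 20.7792
  No crash, Linux: 64×73/154 = 30.3377
Contributions (O − E)²/E:
  (19 − 18.1169)²/18.1169 = 0.0430
  (37 − 29.2208)²/29.2208 = 2.0710
  (34 − 42.6623)²/42.6623 = 1.7588
  (12 − 12.8831)²/12.8831 = 0.0605
  (13 − 20.7792)²/20.7792 = 2.9123
  (39 − 30.3377)²/30.3377 = 2.4733
χ² = 0.0430 + 2.0710 + 1.7588 + 0.0605 + 2.9123 + 2.4733 = 9.319

9.319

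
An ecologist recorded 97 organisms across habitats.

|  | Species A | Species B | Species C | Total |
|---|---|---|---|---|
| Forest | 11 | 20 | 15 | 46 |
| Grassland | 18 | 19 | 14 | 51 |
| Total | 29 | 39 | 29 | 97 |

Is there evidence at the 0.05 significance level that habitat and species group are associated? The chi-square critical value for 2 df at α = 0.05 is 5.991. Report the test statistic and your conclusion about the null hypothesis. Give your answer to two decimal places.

Grand total N = 97.
Expected counts (row total × column total / N):
  Forest, Species A: 46×29/97 = 13.753
  Forest, Species B: 46×39/97 = 18.495
  Forest, Species C: 46×29/97 = 13.753
  Grassland, Species A: 51×29/97 = 15.247
  Grassland, Species B: 51×39/97 = 20.505
  Grassland, Species C: 51×29/97 = 15.247
Contributions (O − E)²/E:
  (11 − 13.753)²/13.753 = 0.5511
  (20 − 18.495)²/18.495 = 0.1225
  (15 − 13.753)²/13.753 = 0.1131
  (18 − 15.247)²/15.247 = 0.4971
  (19 − 20.505)²/20.505 = 0.1105
  (14 − 15.247)²/15.247 = 0.1020
χ² = 0.5511 + 0.1225 + 0.1131 + 0.4971 + 0.1105 + 0.1020 = 1.50
df = (2−1)(3−1) = 2. Since 1.50 < 5.991, fail to reject the null hypothesis of independence at α = 0.05.

1.50; fail to reject H₀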